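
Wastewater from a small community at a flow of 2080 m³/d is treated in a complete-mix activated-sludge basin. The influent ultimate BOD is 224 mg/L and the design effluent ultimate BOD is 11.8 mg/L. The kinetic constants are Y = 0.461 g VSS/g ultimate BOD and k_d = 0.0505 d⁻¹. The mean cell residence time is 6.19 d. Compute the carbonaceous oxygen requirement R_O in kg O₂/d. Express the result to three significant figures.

R_O ≈ 221 kg O₂/d

Observed yield with endogenous decay: Y_obs = Y / (1 + k_d·θ_c) = 0.461 / (1 + 0.0505 × 6.19) = 0.461 / 1.313 = 0.3512 g VSS/g ultimate BOD.
Substrate removed = Q·(S₀ − S) = 2080 m³/d × (224 − 11.8) g/m³ = 4.41×10^5 g/d = 441.4 kg/d.
Net sludge production P_X = 0.3512 × 441.4 = 155.0 kg VSS/d.
Carbonaceous O₂ demand = substrate oxidised − cell-mass equivalent = 441.4 − 1.42 × 155.0 = 221.3 kg O₂/d.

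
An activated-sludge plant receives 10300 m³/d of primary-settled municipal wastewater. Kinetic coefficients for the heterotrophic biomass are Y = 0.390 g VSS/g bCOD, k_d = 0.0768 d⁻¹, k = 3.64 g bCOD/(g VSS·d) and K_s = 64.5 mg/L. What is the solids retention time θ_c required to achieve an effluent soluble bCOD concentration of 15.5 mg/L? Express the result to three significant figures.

From 1/θ_c = Y·k·S/(K_s + S) − k_d: Y·k·S/(K_s+S) = 0.390 × 3.64 × 15.5 / (64.5 + 15.5) = 0.2750 d⁻¹.
θ_c = 1/(μ − k_d) = 1/(0.2750 − 0.0768) = 1/0.1982 = 5.044 d.

θ_c ≈ 5.04 d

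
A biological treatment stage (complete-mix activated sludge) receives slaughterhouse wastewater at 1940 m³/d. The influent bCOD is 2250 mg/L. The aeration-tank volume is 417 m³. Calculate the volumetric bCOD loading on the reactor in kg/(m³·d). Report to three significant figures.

Volumetric loading L_v = Q·S₀ / V = 1940 × 2250 g/m³ / 417.0 m³ = 10468 g/(m³·d) = 10.47 kg bCOD/(m³·d).

L_v ≈ 10.5 kg bCOD/(m³·d)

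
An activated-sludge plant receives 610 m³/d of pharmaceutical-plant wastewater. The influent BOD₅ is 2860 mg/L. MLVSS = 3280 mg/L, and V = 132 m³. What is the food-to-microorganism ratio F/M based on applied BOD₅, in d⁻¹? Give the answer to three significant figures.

F/M ≈ 4.03 d⁻¹

F/M = Q·S₀ / (V·X) = 610 × 2860 / (132.0 × 3280) = 4.029 g BOD₅·(g VSS·d)⁻¹.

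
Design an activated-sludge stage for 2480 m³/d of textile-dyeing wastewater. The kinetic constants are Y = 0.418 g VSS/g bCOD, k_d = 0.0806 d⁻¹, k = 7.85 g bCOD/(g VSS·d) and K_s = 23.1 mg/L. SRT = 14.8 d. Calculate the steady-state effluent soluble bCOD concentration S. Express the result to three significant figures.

Effluent substrate depends only on kinetics and SRT: S = K_s(1 + k_d θ_c) / [θ_c(Yk − k_d) − 1] = 23.1 × (1 + 0.0806 × 14.8) / [14.8 × (0.418 × 7.85 − 0.0806) − 1] = 50.66 / 46.37 = 1.092 mg/L.

S ≈ 1.09 mg/L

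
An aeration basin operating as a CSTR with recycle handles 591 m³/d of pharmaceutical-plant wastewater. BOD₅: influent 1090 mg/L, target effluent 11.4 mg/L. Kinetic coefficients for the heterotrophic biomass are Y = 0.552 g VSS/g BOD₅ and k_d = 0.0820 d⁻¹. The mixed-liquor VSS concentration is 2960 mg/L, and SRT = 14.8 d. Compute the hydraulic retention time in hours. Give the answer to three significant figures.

τ ≈ 32.3 h

Steady-state biomass mass balance: V·X·(1 + k_d·θ_c) = Y·Q·(S₀ − S)·θ_c, so V = 0.552 × 591 × (1090 − 11.4) × 14.8 / [2960 × (1 + 0.0820 × 14.8)] = 5.21×10^6 / 6552 = 794.8 m³.
Hydraulic retention time τ = V/Q = 794.8 / 591 = 1.345 d = 32.28 h.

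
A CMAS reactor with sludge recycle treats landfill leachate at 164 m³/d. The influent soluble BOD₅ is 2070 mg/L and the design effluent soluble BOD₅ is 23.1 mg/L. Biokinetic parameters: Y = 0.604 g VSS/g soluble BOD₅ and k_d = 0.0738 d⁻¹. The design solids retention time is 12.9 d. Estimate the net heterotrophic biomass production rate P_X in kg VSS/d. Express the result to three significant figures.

The observed yield is Y_obs = Y/(1 + k_d·θ_c) = 0.604 / (1 + 0.0738 × 12.9) = 0.604 / 1.952 = 0.3094 g VSS per g soluble BOD₅ removed.
ΔS = 2070 − 23.1 = 2047 mg/L, so the substrate removal rate is 164 × 2047/1000 = 335.7 kg soluble BOD₅/d.
P_X = Y_obs · Q(S₀ − S) = 0.3094 × 335.7 = 103.9 kg VSS/d.

P_X ≈ 104 kg VSS/d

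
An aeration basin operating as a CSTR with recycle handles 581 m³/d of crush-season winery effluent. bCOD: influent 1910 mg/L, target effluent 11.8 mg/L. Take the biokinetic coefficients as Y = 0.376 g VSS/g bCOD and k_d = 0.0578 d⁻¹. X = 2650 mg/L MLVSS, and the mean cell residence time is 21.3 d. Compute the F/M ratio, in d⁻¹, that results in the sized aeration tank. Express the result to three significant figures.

Rearranging the biomass balance for a CMAS with decay, V = Y·Q·ΔS·θ_c / [X·(1+k_d θ_c)] = 0.376 × 581 × (1910 − 11.8) × 21.3 / [2650 × (1 + 0.0578 × 21.3)] = 8.83×10^6 / 5913 = 1494 m³.
F/M = applied load / biomass = Q·S₀/(V·X) = 581 × 1910 / (1494 × 2650) = 0.2803 d⁻¹.

F/M ≈ 0.280 d⁻¹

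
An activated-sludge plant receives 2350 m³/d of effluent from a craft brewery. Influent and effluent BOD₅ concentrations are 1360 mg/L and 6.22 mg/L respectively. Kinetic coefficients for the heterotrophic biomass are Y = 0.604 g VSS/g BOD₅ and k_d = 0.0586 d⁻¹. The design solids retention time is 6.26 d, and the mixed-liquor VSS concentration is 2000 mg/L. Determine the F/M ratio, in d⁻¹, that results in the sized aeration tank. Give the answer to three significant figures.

F/M ≈ 0.363 d⁻¹

Rearranging the biomass balance for a CMAS with decay, V = Y·Q·ΔS·θ_c / [X·(1+k_d θ_c)] = 0.604 × 2350 × (1360 − 6.22) × 6.26 / [2000 × (1 + 0.0586 × 6.26)] = 1.2×10^7 / 2734 = 4400 m³.
F/M = applied load / biomass = Q·S₀/(V·X) = 2350 × 1360 / (4400 × 2000) = 0.3632 d⁻¹.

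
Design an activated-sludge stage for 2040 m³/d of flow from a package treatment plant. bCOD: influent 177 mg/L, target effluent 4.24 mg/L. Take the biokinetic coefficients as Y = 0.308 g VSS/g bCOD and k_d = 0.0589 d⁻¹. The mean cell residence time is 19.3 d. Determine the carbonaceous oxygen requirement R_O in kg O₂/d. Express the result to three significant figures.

R_O ≈ 280 kg O₂/d

Y_obs = Y / (1 + k_d θ_c) = 0.308 / (1 + 0.0589 × 19.3) = 0.308 / 2.137 = 0.1441.
ΔS = 177 − 4.24 = 172.8 mg/L, so the substrate removal rate is 2040 × 172.8/1000 = 352.4 kg bCOD/d.
P_X = Y_obs·Q·(S₀ − S) = 0.1441 × 352.4 = 50.80 kg VSS/d.
R_O = Q·(S₀ − S) − 1.42·P_X = 352.4 − 1.42 × 50.80 = 280.3 kg O₂/d.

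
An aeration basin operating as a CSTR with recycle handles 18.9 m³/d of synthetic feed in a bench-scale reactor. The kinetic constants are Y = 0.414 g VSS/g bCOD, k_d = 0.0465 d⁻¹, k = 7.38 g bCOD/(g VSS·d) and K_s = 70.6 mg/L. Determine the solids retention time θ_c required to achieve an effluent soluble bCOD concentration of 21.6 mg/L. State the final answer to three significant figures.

Specific growth rate at S = 21.6 mg/L: μ = YkS/(K_s+S) = 0.414·7.38·21.6/(70.6+21.6) = 0.7158 d⁻¹.
1/θ_c = 0.7158 − 0.0465 = 0.6693 d⁻¹, so θ_c = 1.494 d.

θ_c ≈ 1.49 d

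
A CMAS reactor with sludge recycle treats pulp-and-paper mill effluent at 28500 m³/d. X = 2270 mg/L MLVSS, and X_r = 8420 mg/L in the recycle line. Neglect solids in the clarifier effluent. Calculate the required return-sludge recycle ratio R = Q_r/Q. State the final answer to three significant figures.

R ≈ 0.369

Mass balance around the secondary clarifier (neglecting effluent solids): R = X / (X_r − X) = 2270 / (8420 − 2270) = 0.3691.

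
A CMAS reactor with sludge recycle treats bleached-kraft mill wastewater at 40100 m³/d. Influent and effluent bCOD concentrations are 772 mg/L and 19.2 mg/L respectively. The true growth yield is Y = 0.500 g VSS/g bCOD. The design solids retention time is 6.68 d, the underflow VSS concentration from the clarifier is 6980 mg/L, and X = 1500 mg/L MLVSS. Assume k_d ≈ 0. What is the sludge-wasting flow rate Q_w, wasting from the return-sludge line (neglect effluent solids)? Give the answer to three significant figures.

With k_d = 0 the design equation reduces to V = Y Q (S₀−S) θ_c / X = 0.500 × 40100 × (772 − 19.2) × 6.68 / 1500 = 67217 m³.
θ_c = V·X/(Q_w·X_r) when wasting from the recycle, so Q_w = V·X/(θ_c·X_r) = 67217 × 1500 / (6.68 × 6980) = 2162 m³/d.

Q_w ≈ 2160 m³/d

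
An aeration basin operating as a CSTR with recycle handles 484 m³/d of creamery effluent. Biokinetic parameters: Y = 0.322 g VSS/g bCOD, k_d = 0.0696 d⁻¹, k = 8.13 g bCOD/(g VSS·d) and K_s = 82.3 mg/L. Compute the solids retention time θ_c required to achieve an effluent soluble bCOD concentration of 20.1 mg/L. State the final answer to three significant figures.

At the target effluent, Y k S/(K_s+S) = 0.322×8.13×20.1/102.4 = 0.5139 d⁻¹.
Then 1/θ_c = μ − k_d = 0.5139 − 0.0696 = 0.4443 d⁻¹, giving θ_c = 2.251 d.

θ_c ≈ 2.25 d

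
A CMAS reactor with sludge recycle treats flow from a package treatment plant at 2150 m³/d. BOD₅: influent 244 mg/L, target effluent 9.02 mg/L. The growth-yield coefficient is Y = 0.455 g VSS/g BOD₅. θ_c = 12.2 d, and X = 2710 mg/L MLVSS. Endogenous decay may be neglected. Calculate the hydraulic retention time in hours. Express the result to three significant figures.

τ ≈ 11.6 h

With k_d = 0 the design equation reduces to V = Y Q (S₀−S) θ_c / X = 0.455 × 2150 × (244 − 9.02) × 12.2 / 2710 = 1035 m³.
τ = V/Q = 1035/2150 = 0.4813 d, or 11.55 h.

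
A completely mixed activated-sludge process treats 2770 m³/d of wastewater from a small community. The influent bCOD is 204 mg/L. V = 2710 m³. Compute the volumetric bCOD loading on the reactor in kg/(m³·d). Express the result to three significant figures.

L_v ≈ 0.209 kg bCOD/(m³·d)

L_v = Q S₀ / V = 2770 × 204 × 10⁻³ / 2710 = 0.2085 kg/(m³·d).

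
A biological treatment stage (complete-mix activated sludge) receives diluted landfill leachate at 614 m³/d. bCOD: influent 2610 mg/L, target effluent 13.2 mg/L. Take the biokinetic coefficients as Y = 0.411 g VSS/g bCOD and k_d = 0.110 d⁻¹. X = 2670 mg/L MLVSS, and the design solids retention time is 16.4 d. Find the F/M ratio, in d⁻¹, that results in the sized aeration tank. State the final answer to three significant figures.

From the SRT design equation V = Y Q (S₀−S) θ_c / [X (1 + k_d θ_c)] = 0.411 × 614 × (2610 − 13.2) × 16.4 / [2670 × (1 + 0.110 × 16.4)] = 1.07×10^7 / 7487 = 1436 m³.
F/M = applied load / biomass = Q·S₀/(V·X) = 614 × 2610 / (1436 × 2670) = 0.4181 d⁻¹.

F/M ≈ 0.418 d⁻¹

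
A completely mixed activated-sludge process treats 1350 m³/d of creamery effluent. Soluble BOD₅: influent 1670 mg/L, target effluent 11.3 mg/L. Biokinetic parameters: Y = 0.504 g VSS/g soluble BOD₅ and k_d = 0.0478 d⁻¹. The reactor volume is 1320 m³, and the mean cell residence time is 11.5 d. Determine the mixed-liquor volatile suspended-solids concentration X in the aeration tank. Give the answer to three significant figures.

From V·X·(1 + k_d·θ_c) = Y·Q·(S₀ − S)·θ_c: X = 0.504 × 1350 × (1670 − 11.3) × 11.5 / [1320 × (1 + 0.0478 × 11.5)] = 6345 mg/L.

X ≈ 6340 mg/L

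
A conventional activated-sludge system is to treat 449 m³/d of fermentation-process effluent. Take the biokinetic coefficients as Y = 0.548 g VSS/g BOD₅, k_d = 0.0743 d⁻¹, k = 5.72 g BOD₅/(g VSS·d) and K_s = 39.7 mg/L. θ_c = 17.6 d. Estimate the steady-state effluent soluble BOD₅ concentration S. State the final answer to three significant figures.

S ≈ 1.73 mg/L

From the Monod/SRT balance for a CMAS, S = K_s·(1+k_d θ_c)/[θ_c·(Y k − k_d) − 1] = 39.7 × (1 + 0.0743 × 17.6) / [17.6 × (0.548 × 5.72 − 0.0743) − 1] = 91.61 / 52.86 = 1.733 mg/L.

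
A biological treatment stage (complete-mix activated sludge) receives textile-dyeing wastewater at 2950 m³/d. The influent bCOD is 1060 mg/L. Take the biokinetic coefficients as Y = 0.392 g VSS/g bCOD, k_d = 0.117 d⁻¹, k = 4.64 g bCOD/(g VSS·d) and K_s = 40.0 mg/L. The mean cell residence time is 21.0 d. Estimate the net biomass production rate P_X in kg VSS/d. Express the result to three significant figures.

P_X ≈ 353 kg VSS/d

From the Monod/SRT balance for a CMAS, S = K_s·(1+k_d θ_c)/[θ_c·(Y k − k_d) − 1] = 40.0 × (1 + 0.117 × 21.0) / [21.0 × (0.392 × 4.64 − 0.117) − 1] = 138.3 / 34.74 = 3.980 mg/L.
The observed yield is Y_obs = Y/(1 + k_d·θ_c) = 0.392 / (1 + 0.117 × 21.0) = 0.392 / 3.457 = 0.1134 g VSS per g bCOD removed.
ΔS = 1060 − 3.98 = 1056 mg/L, so the substrate removal rate is 2950 × 1056/1000 = 3115 kg bCOD/d.
Biomass produced: P_X = Y_obs·Q·ΔS = 0.1134 × 3115 ≈ 353.2 kg VSS/d.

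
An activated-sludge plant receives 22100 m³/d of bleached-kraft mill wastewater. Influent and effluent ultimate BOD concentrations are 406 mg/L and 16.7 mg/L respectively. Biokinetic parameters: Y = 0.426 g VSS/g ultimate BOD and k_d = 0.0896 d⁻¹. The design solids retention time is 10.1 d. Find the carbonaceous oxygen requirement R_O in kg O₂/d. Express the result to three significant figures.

R_O ≈ 5870 kg O₂/d

Observed yield with endogenous decay: Y_obs = Y / (1 + k_d·θ_c) = 0.426 / (1 + 0.0896 × 10.1) = 0.426 / 1.905 = 0.2236 g VSS/g ultimate BOD.
ΔS = 406 − 16.7 = 389.3 mg/L, so the substrate removal rate is 22100 × 389.3/1000 = 8604 kg ultimate BOD/d.
Net sludge production P_X = 0.2236 × 8604 = 1924 kg VSS/d.
Carbonaceous O₂ demand = substrate oxidised − cell-mass equivalent = 8604 − 1.42 × 1924 = 5871 kg O₂/d.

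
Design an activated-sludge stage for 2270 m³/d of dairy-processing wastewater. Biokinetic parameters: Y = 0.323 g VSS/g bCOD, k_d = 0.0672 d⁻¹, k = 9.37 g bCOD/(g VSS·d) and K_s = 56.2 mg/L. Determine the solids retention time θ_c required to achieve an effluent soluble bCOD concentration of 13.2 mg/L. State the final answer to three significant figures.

θ_c ≈ 1.97 d

Specific growth rate at S = 13.2 mg/L: μ = YkS/(K_s+S) = 0.323·9.37·13.2/(56.2+13.2) = 0.5756 d⁻¹.
1/θ_c = 0.5756 − 0.0672 = 0.5084 d⁻¹, so θ_c = 1.967 d.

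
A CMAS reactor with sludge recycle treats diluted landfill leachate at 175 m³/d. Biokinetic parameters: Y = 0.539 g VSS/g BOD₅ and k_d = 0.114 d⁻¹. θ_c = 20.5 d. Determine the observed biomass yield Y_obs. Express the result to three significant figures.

Correct the yield for decay: Y_obs = Y/(1 + k_d θ_c) = 0.539 / (1 + 0.114 × 20.5) = 0.539 / 3.337 = 0.1615.

Y_obs ≈ 0.162 g VSS/g BOD₅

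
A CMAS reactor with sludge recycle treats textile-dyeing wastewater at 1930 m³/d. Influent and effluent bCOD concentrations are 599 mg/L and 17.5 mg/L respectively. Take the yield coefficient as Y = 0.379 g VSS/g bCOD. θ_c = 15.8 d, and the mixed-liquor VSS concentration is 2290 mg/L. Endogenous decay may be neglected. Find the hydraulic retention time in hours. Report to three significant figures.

With k_d = 0 the design equation reduces to V = Y Q (S₀−S) θ_c / X = 0.379 × 1930 × (599 − 17.5) × 15.8 / 2290 = 2935 m³.
Hydraulic retention time τ = V/Q = 2935 / 1930 = 1.521 d = 36.49 h.

τ ≈ 36.5 h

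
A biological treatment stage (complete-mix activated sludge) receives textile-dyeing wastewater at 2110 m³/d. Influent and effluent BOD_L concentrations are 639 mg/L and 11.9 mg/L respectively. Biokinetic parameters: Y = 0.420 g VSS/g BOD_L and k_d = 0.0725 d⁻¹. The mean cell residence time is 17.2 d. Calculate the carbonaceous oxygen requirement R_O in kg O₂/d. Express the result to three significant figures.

The observed yield is Y_obs = Y/(1 + k_d·θ_c) = 0.420 / (1 + 0.0725 × 17.2) = 0.420 / 2.247 = 0.1869 g VSS per g BOD_L removed.
Mass of BOD_L removed per day: Q(S₀ − S) = 2110 × 627.1 g/m³ = 1323 kg/d.
Biomass synthesised: P_X = Y_obs × 1323 = 247.3 kg VSS/d.
Carbonaceous O₂ demand = substrate oxidised − cell-mass equivalent = 1323 − 1.42 × 247.3 = 972.0 kg O₂/d.

R_O ≈ 972 kg O₂/d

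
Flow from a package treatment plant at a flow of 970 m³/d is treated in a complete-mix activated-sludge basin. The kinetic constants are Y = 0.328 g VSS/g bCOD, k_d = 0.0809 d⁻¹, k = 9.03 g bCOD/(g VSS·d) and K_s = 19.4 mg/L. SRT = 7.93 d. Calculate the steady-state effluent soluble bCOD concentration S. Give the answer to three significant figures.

S ≈ 1.46 mg/L

From the Monod/SRT balance for a CMAS, S = K_s·(1+k_d θ_c)/[θ_c·(Y k − k_d) − 1] = 19.4 × (1 + 0.0809 × 7.93) / [7.93 × (0.328 × 9.03 − 0.0809) − 1] = 31.85 / 21.85 = 1.458 mg/L.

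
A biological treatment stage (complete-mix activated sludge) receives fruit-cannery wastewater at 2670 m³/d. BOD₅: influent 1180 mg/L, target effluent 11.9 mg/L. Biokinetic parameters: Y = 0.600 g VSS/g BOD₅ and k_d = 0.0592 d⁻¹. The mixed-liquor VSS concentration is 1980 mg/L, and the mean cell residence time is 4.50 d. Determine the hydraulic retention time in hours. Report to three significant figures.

Steady-state biomass mass balance: V·X·(1 + k_d·θ_c) = Y·Q·(S₀ − S)·θ_c, so V = 0.600 × 2670 × (1180 − 11.9) × 4.50 / [1980 × (1 + 0.0592 × 4.50)] = 8.42×10^6 / 2507 = 3358 m³.
HRT = V/Q = 3358 m³ / 2670 m³·d⁻¹ = 1.258 d × 24 = 30.19 h.

τ ≈ 30.2 h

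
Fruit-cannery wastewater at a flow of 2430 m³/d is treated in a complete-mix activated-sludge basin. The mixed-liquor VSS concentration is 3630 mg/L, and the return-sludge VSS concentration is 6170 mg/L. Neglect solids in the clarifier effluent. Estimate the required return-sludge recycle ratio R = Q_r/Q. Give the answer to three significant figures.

R ≈ 1.43

R = Q_r/Q = X/(X_r − X) = 3630 / (6170 − 3630) = 1.429.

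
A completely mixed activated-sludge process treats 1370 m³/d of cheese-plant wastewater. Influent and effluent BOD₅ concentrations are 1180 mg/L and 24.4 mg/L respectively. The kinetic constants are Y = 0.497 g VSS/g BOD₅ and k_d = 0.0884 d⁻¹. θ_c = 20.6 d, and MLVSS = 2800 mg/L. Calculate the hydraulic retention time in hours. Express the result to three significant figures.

Rearranging the biomass balance for a CMAS with decay, V = Y·Q·ΔS·θ_c / [X·(1+k_d θ_c)] = 0.497 × 1370 × (1180 − 24.4) × 20.6 / [2800 × (1 + 0.0884 × 20.6)] = 1.62×10^7 / 7899 = 2052 m³.
Hydraulic retention time τ = V/Q = 2052 / 1370 = 1.498 d = 35.95 h.

τ ≈ 35.9 h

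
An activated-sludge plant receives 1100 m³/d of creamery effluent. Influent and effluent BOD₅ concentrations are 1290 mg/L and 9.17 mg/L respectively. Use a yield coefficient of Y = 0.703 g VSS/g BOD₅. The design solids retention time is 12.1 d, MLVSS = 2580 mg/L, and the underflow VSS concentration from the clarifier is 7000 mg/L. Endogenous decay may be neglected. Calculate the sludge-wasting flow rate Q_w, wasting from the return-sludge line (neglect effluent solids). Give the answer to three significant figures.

With k_d = 0 the design equation reduces to V = Y Q (S₀−S) θ_c / X = 0.703 × 1100 × (1290 − 9.17) × 12.1 / 2580 = 4645 m³.
Q_w = (V·X)/(θ_c X_r) = 4645 × 2580 / (12.1 × 7000) = 141.5 m³/d.

Q_w ≈ 141 m³/d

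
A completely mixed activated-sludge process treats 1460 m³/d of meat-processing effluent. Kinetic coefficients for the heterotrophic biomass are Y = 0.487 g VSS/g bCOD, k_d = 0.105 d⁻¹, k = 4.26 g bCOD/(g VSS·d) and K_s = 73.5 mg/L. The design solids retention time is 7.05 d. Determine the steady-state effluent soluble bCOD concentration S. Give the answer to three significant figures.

S ≈ 9.93 mg/L

From the Monod/SRT balance for a CMAS, S = K_s·(1+k_d θ_c)/[θ_c·(Y k − k_d) − 1] = 73.5 × (1 + 0.105 × 7.05) / [7.05 × (0.487 × 4.26 − 0.105) − 1] = 127.9 / 12.89 = 9.926 mg/L.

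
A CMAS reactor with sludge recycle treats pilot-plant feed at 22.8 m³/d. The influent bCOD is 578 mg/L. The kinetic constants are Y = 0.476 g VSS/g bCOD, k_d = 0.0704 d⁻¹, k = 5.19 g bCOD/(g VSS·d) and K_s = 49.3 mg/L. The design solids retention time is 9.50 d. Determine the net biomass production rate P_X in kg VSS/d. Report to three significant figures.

From the Monod/SRT balance for a CMAS, S = K_s·(1+k_d θ_c)/[θ_c·(Y k − k_d) − 1] = 49.3 × (1 + 0.0704 × 9.50) / [9.50 × (0.476 × 5.19 − 0.0704) − 1] = 82.27 / 21.80 = 3.774 mg/L.
Y_obs = Y / (1 + k_d θ_c) = 0.476 / (1 + 0.0704 × 9.50) = 0.476 / 1.669 = 0.2852.
Q·(S₀ − S) = 22.8 × (578 − 3.77) × 10⁻³ = 13.09 kg/d removed.
Biomass produced: P_X = Y_obs·Q·ΔS = 0.2852 × 13.09 ≈ 3.734 kg VSS/d.

P_X ≈ 3.73 kg VSS/d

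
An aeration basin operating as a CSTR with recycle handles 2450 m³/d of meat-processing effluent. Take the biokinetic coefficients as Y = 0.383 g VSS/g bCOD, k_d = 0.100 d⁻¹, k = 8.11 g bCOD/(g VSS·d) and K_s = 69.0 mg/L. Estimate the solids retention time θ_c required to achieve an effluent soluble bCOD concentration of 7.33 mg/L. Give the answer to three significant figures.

θ_c ≈ 5.04 d

From 1/θ_c = Y·k·S/(K_s + S) − k_d: Y·k·S/(K_s+S) = 0.383 × 8.11 × 7.33 / (69.0 + 7.33) = 0.2983 d⁻¹.
Then 1/θ_c = μ − k_d = 0.2983 − 0.100 = 0.1983 d⁻¹, giving θ_c = 5.043 d.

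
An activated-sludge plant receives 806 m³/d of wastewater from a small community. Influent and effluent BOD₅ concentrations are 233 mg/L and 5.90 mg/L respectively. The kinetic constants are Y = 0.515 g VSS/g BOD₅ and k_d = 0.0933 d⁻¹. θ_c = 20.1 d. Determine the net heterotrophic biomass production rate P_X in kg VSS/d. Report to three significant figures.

Observed yield with endogenous decay: Y_obs = Y / (1 + k_d·θ_c) = 0.515 / (1 + 0.0933 × 20.1) = 0.515 / 2.875 = 0.1791 g VSS/g BOD₅.
Mass of BOD₅ removed per day: Q(S₀ − S) = 806 × 227.1 g/m³ = 183.0 kg/d.
Biomass produced: P_X = Y_obs·Q·ΔS = 0.1791 × 183.0 ≈ 32.78 kg VSS/d.

P_X ≈ 32.8 kg VSS/d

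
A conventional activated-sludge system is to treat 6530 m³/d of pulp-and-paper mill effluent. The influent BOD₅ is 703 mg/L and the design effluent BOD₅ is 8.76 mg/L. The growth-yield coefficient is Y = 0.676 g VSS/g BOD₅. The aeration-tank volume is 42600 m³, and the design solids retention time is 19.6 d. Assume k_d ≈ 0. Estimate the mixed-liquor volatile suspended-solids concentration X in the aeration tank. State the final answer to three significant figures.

From V·X = Y·Q·(S₀ − S)·θ_c (decay neglected): X = 0.676 × 6530 × (703 − 8.76) × 19.6 / 42600 = 1410 mg/L.

X ≈ 1410 mg/L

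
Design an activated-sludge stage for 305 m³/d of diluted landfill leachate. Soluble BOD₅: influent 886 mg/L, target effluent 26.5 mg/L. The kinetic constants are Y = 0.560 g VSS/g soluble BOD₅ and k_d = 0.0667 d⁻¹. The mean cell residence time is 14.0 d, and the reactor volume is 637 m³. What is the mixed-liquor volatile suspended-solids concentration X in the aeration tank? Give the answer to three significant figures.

From V·X·(1 + k_d·θ_c) = Y·Q·(S₀ − S)·θ_c: X = 0.560 × 305 × (886 − 26.5) × 14.0 / [637 × (1 + 0.0667 × 14.0)] = 1668 mg/L.

X ≈ 1670 mg/L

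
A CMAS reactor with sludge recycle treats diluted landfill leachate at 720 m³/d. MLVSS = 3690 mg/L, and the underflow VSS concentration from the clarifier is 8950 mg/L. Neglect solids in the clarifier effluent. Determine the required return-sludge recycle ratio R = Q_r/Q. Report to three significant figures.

Mass balance around the secondary clarifier (neglecting effluent solids): R = X / (X_r − X) = 3690 / (8950 − 3690) = 0.7015.

R ≈ 0.702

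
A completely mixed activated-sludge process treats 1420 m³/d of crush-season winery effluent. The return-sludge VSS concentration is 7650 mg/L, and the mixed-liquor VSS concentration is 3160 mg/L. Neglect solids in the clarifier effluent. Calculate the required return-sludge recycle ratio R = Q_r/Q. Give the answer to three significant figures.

R ≈ 0.704

Mass balance around the secondary clarifier (neglecting effluent solids): R = X / (X_r − X) = 3160 / (7650 − 3160) = 0.7038.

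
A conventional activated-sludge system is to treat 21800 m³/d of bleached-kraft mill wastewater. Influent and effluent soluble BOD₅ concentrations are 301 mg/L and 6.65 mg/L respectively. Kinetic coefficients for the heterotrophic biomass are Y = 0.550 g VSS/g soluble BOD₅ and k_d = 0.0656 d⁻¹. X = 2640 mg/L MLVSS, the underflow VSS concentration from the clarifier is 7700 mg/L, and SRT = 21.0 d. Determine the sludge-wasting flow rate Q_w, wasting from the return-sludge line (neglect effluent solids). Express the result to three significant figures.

Q_w ≈ 193 m³/d

Rearranging the biomass balance for a CMAS with decay, V = Y·Q·ΔS·θ_c / [X·(1+k_d θ_c)] = 0.550 × 21800 × (301 − 6.65) × 21.0 / [2640 × (1 + 0.0656 × 21.0)] = 7.41×10^7 / 6277 = 11808 m³.
Wasting from the return line (neglecting effluent solids): Q_w = V·X / (θ_c·X_r) = 11808 × 2640 / (21.0 × 7700) = 192.8 m³/d.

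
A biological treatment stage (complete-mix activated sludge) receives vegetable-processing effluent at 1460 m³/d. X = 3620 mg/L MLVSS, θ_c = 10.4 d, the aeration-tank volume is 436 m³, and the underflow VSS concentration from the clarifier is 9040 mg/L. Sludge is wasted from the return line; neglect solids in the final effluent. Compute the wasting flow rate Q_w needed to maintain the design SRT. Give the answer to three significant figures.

θ_c = V·X/(Q_w·X_r) when wasting from the recycle, so Q_w = V·X/(θ_c·X_r) = 436.0 × 3620 / (10.4 × 9040) = 16.79 m³/d.

Q_w ≈ 16.8 m³/d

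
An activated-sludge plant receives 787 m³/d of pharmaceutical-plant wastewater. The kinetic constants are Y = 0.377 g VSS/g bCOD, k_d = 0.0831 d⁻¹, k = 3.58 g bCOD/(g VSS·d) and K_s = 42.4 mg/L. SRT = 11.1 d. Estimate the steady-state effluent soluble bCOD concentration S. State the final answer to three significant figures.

Effluent substrate depends only on kinetics and SRT: S = K_s(1 + k_d θ_c) / [θ_c(Yk − k_d) − 1] = 42.4 × (1 + 0.0831 × 11.1) / [11.1 × (0.377 × 3.58 − 0.0831) − 1] = 81.51 / 13.06 = 6.242 mg/L.

S ≈ 6.24 mg/L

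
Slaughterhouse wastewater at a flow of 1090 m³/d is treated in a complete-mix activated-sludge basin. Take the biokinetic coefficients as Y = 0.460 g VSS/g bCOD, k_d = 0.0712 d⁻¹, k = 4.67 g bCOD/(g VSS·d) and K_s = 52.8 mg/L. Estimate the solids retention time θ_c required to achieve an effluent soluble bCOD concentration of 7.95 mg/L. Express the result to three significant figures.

θ_c ≈ 4.76 d

At the target effluent, Y k S/(K_s+S) = 0.460×4.67×7.95/60.75 = 0.2811 d⁻¹.
1/θ_c = 0.2811 − 0.0712 = 0.2099 d⁻¹, so θ_c = 4.764 d.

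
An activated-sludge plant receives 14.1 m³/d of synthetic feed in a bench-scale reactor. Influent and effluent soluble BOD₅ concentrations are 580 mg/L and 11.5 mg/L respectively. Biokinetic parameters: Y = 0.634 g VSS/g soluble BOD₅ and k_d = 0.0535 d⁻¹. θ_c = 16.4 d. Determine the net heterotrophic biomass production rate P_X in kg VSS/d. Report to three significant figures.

Observed yield with endogenous decay: Y_obs = Y / (1 + k_d·θ_c) = 0.634 / (1 + 0.0535 × 16.4) = 0.634 / 1.877 = 0.3377 g VSS/g soluble BOD₅.
Substrate removed = Q·(S₀ − S) = 14.1 m³/d × (580 − 11.5) g/m³ = 8.02×10^3 g/d = 8.016 kg/d.
Biomass produced: P_X = Y_obs·Q·ΔS = 0.3377 × 8.016 ≈ 2.707 kg VSS/d.

P_X ≈ 2.71 kg VSS/d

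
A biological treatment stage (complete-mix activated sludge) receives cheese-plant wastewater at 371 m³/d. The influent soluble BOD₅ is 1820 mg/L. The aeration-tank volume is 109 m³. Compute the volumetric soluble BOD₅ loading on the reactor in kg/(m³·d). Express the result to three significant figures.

L_v = Q S₀ / V = 371 × 1820 × 10⁻³ / 109.0 = 6.195 kg/(m³·d).

L_v ≈ 6.19 kg soluble BOD₅/(m³·d)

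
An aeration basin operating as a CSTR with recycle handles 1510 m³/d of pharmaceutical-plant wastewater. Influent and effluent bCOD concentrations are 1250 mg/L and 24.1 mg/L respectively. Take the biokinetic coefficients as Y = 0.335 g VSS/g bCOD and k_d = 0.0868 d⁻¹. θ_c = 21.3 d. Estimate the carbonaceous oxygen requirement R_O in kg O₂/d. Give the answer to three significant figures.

Y_obs = Y / (1 + k_d θ_c) = 0.335 / (1 + 0.0868 × 21.3) = 0.335 / 2.849 = 0.1176.
Mass of bCOD removed per day: Q(S₀ − S) = 1510 × 1226 g/m³ = 1851 kg/d.
P_X = Y_obs·Q·(S₀ − S) = 0.1176 × 1851 = 217.7 kg VSS/d.
R_O = Q·(S₀ − S) − 1.42·P_X = 1851 − 1.42 × 217.7 = 1542 kg O₂/d.

R_O ≈ 1540 kg O₂/d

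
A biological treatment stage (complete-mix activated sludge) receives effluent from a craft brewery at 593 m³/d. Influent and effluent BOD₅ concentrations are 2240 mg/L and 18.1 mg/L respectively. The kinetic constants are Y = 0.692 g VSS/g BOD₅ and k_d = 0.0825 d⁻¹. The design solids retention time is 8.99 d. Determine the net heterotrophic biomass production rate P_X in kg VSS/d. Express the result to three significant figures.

P_X ≈ 524 kg VSS/d

The observed yield is Y_obs = Y/(1 + k_d·θ_c) = 0.692 / (1 + 0.0825 × 8.99) = 0.692 / 1.742 = 0.3973 g VSS per g BOD₅ removed.
Mass of BOD₅ removed per day: Q(S₀ − S) = 593 × 2222 g/m³ = 1318 kg/d.
Biomass produced: P_X = Y_obs·Q·ΔS = 0.3973 × 1318 ≈ 523.5 kg VSS/d.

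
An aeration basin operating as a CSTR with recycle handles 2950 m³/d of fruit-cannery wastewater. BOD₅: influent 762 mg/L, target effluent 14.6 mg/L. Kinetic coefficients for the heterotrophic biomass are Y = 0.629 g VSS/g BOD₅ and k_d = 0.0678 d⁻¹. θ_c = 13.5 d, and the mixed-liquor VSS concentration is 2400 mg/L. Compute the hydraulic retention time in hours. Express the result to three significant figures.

From the SRT design equation V = Y Q (S₀−S) θ_c / [X (1 + k_d θ_c)] = 0.629 × 2950 × (762 − 14.6) × 13.5 / [2400 × (1 + 0.0678 × 13.5)] = 1.87×10^7 / 4597 = 4073 m³.
Hydraulic retention time τ = V/Q = 4073 / 2950 = 1.381 d = 33.14 h.

τ ≈ 33.1 h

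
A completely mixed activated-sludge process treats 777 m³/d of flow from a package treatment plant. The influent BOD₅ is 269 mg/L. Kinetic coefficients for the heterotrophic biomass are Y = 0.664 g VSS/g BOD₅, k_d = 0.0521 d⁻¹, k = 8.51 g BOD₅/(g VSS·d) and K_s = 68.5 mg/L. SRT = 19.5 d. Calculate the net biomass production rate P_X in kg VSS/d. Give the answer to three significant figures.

For a completely mixed reactor with recycle the Lawrence–McCarty relation gives S = K_s·(1 + k_d·θ_c) / [θ_c·(Y·k − k_d) − 1] = 68.5 × (1 + 0.0521 × 19.5) / [19.5 × (0.664 × 8.51 − 0.0521) − 1] = 138.1 / 108.2 = 1.277 mg/L.
Correct the yield for decay: Y_obs = Y/(1 + k_d θ_c) = 0.664 / (1 + 0.0521 × 19.5) = 0.664 / 2.016 = 0.3294.
Q·(S₀ − S) = 777 × (269 − 1.28) × 10⁻³ = 208.0 kg/d removed.
Net biomass production P_X = Y_obs × Q·(S₀ − S) = 0.3294 × 208.0 = 68.52 kg VSS/d.

P_X ≈ 68.5 kg VSS/d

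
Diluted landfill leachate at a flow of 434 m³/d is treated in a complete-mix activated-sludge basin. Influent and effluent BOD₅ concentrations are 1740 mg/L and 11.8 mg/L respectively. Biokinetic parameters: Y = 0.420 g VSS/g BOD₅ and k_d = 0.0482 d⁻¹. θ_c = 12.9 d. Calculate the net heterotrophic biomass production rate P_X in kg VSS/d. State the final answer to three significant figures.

P_X ≈ 194 kg VSS/d

The observed yield is Y_obs = Y/(1 + k_d·θ_c) = 0.420 / (1 + 0.0482 × 12.9) = 0.420 / 1.622 = 0.2590 g VSS per g BOD₅ removed.
Q·(S₀ − S) = 434 × (1740 − 11.8) × 10⁻³ = 750.0 kg/d removed.
Biomass produced: P_X = Y_obs·Q·ΔS = 0.2590 × 750.0 ≈ 194.2 kg VSS/d.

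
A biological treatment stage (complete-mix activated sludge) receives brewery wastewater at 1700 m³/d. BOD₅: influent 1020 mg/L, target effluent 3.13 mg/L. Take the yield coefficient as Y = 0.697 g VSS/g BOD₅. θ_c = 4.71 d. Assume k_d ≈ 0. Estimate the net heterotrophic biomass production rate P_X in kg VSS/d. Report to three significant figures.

P_X ≈ 1200 kg VSS/d

Since k_d ≈ 0, Y_obs = Y = 0.697 g VSS/g BOD₅.
ΔS = 1020 − 3.13 = 1017 mg/L, so the substrate removal rate is 1700 × 1017/1000 = 1729 kg BOD₅/d.
P_X = Y_obs · Q(S₀ − S) = 0.6970 × 1729 = 1205 kg VSS/d.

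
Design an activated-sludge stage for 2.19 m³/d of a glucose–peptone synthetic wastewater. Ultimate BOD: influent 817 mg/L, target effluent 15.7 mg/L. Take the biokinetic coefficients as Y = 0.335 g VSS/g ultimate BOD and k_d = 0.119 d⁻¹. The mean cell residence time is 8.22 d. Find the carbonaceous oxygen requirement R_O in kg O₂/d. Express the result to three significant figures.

R_O ≈ 1.33 kg O₂/d

Observed yield with endogenous decay: Y_obs = Y / (1 + k_d·θ_c) = 0.335 / (1 + 0.119 × 8.22) = 0.335 / 1.978 = 0.1693 g VSS/g ultimate BOD.
Substrate removed = Q·(S₀ − S) = 2.19 m³/d × (817 − 15.7) g/m³ = 1.75×10^3 g/d = 1.755 kg/d.
P_X = Y_obs·Q·(S₀ − S) = 0.1693 × 1.755 = 0.2972 kg VSS/d.
Carbonaceous O₂ demand = substrate oxidised − cell-mass equivalent = 1.755 − 1.42 × 0.2972 = 1.333 kg O₂/d.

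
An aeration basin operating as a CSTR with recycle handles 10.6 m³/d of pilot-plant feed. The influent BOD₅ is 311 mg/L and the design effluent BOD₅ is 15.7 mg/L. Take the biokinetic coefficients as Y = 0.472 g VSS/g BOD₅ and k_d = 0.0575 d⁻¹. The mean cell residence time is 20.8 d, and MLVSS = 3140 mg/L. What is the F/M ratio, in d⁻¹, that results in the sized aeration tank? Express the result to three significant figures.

F/M ≈ 0.236 d⁻¹

Steady-state biomass mass balance: V·X·(1 + k_d·θ_c) = Y·Q·(S₀ − S)·θ_c, so V = 0.472 × 10.6 × (311 − 15.7) × 20.8 / [3140 × (1 + 0.0575 × 20.8)] = 3.07×10^4 / 6895 = 4.457 m³.
Food-to-microorganism ratio F/M = Q S₀ / (V X) = 10.6 × 311 / (4.457 × 3140) = 0.2356 d⁻¹.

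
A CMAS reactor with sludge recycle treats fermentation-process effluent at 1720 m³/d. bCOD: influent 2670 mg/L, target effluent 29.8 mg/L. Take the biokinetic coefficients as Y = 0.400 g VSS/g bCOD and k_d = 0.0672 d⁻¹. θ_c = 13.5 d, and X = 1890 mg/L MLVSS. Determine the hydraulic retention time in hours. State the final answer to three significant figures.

From the SRT design equation V = Y Q (S₀−S) θ_c / [X (1 + k_d θ_c)] = 0.400 × 1720 × (2670 − 29.8) × 13.5 / [1890 × (1 + 0.0672 × 13.5)] = 2.45×10^7 / 3605 = 6803 m³.
Hydraulic retention time τ = V/Q = 6803 / 1720 = 3.955 d = 94.93 h.

τ ≈ 94.9 h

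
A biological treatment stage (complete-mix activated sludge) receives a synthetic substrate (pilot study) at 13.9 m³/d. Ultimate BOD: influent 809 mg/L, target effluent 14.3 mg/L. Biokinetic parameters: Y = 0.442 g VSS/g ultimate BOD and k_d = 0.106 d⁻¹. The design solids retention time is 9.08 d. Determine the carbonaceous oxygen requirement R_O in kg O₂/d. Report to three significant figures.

R_O ≈ 7.51 kg O₂/d

The observed yield is Y_obs = Y/(1 + k_d·θ_c) = 0.442 / (1 + 0.106 × 9.08) = 0.442 / 1.962 = 0.2252 g VSS per g ultimate BOD removed.
Substrate removed = Q·(S₀ − S) = 13.9 m³/d × (809 − 14.3) g/m³ = 1.1×10^4 g/d = 11.05 kg/d.
P_X = Y_obs·Q·(S₀ − S) = 0.2252 × 11.05 = 2.488 kg VSS/d.
Carbonaceous O₂ demand = substrate oxidised − cell-mass equivalent = 11.05 − 1.42 × 2.488 = 7.513 kg O₂/d.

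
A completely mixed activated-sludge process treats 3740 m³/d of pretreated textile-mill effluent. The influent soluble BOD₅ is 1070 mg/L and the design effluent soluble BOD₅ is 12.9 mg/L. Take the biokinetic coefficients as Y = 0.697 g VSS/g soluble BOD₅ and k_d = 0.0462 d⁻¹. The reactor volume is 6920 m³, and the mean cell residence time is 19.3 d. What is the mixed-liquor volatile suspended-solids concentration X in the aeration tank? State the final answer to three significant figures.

X ≈ 4060 mg/L

From V·X·(1 + k_d·θ_c) = Y·Q·(S₀ − S)·θ_c: X = 0.697 × 3740 × (1070 − 12.9) × 19.3 / [6920 × (1 + 0.0462 × 19.3)] = 4063 mg/L.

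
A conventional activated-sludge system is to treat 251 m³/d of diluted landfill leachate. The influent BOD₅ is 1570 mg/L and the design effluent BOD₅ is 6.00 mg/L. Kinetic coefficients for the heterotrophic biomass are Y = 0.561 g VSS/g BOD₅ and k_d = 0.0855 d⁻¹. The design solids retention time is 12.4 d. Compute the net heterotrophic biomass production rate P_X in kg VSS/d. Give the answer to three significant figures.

P_X ≈ 107 kg VSS/d

The observed yield is Y_obs = Y/(1 + k_d·θ_c) = 0.561 / (1 + 0.0855 × 12.4) = 0.561 / 2.060 = 0.2723 g VSS per g BOD₅ removed.
ΔS = 1570 − 6.00 = 1564 mg/L, so the substrate removal rate is 251 × 1564/1000 = 392.6 kg BOD₅/d.
Net biomass production P_X = Y_obs × Q·(S₀ − S) = 0.2723 × 392.6 = 106.9 kg VSS/d.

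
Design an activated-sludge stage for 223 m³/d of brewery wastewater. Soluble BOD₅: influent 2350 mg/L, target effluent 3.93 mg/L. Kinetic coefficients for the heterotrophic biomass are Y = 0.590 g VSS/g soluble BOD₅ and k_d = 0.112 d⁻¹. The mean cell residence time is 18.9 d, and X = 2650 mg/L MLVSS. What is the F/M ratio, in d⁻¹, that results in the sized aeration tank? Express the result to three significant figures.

From the SRT design equation V = Y Q (S₀−S) θ_c / [X (1 + k_d θ_c)] = 0.590 × 223 × (2350 − 3.93) × 18.9 / [2650 × (1 + 0.112 × 18.9)] = 5.83×10^6 / 8260 = 706.3 m³.
F/M = Q·S₀ / (V·X) = 223 × 2350 / (706.3 × 2650) = 0.2800 g soluble BOD₅·(g VSS·d)⁻¹.

F/M ≈ 0.280 d⁻¹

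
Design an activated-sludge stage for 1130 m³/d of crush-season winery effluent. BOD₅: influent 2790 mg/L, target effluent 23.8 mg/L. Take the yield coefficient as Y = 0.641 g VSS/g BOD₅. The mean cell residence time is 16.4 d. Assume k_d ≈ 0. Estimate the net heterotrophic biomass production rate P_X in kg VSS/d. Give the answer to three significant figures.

Since k_d ≈ 0, Y_obs = Y = 0.641 g VSS/g BOD₅.
Mass of BOD₅ removed per day: Q(S₀ − S) = 1130 × 2766 g/m³ = 3126 kg/d.
Net biomass production P_X = Y_obs × Q·(S₀ − S) = 0.6410 × 3126 = 2004 kg VSS/d.

P_X ≈ 2000 kg VSS/d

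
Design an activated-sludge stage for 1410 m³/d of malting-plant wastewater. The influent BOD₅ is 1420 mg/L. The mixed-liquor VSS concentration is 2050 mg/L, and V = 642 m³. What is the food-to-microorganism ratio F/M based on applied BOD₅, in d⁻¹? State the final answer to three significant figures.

Food-to-microorganism ratio F/M = Q S₀ / (V X) = 1410 × 1420 / (642.0 × 2050) = 1.521 d⁻¹.

F/M ≈ 1.52 d⁻¹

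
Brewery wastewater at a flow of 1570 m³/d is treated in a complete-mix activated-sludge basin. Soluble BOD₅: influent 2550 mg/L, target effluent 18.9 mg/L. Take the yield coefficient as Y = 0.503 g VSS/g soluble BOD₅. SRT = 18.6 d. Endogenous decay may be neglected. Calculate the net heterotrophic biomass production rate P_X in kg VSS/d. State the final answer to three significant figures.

P_X ≈ 2000 kg VSS/d

Since k_d ≈ 0, Y_obs = Y = 0.503 g VSS/g soluble BOD₅.
Substrate removed = Q·(S₀ − S) = 1570 m³/d × (2550 − 18.9) g/m³ = 3.97×10^6 g/d = 3974 kg/d.
Net biomass production P_X = Y_obs × Q·(S₀ − S) = 0.5030 × 3974 = 1999 kg VSS/d.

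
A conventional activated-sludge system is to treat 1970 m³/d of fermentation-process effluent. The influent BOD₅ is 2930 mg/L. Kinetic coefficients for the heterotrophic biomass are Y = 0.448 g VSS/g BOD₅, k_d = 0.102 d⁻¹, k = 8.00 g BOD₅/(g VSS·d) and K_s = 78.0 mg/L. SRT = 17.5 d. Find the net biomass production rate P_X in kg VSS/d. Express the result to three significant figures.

P_X ≈ 927 kg VSS/d

For a completely mixed reactor with recycle the Lawrence–McCarty relation gives S = K_s·(1 + k_d·θ_c) / [θ_c·(Y·k − k_d) − 1] = 78.0 × (1 + 0.102 × 17.5) / [17.5 × (0.448 × 8.00 − 0.102) − 1] = 217.2 / 59.94 = 3.624 mg/L.
The observed yield is Y_obs = Y/(1 + k_d·θ_c) = 0.448 / (1 + 0.102 × 17.5) = 0.448 / 2.785 = 0.1609 g VSS per g BOD₅ removed.
ΔS = 2930 − 3.62 = 2926 mg/L, so the substrate removal rate is 1970 × 2926/1000 = 5765 kg BOD₅/d.
P_X = Y_obs · Q(S₀ − S) = 0.1609 × 5765 = 927.4 kg VSS/d.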